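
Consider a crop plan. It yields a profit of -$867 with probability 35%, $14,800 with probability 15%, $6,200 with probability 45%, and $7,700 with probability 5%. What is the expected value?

$5,091.55

EV = 0.35 × (-867) + 0.15 × 14800 + 0.45 × 6200 + 0.05 × 7700 = -303.45 + 2220 + 2790 + 385 = 5091.55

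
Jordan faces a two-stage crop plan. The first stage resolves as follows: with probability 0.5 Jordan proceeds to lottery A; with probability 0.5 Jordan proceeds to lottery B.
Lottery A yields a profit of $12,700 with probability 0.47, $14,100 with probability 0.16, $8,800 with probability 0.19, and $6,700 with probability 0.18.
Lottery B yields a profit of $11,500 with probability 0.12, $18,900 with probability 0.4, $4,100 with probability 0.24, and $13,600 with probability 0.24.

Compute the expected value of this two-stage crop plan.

$12,145.50

EV(A) = 0.47 × 12700 + 0.16 × 14100 + 0.19 × 8800 + 0.18 × 6700 = 5969 + 2256 + 1672 + 1206 = 11103
EV(B) = 0.12 × 11500 + 0.4 × 18900 + 0.24 × 4100 + 0.24 × 13600 = 1380 + 7560 + 984 + 3264 = 13188
Overall = 0.5 × 11103 + 0.5 × 13188 = 5551.5 + 6594 = 12145.5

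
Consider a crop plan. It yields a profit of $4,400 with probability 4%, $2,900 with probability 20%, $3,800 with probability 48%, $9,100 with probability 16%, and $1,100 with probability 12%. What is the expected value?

$4,168

EV = 0.04 × 4400 + 0.2 × 2900 + 0.48 × 3800 + 0.16 × 9100 + 0.12 × 1100 = 176 + 580 + 1824 + 1456 + 132 = 4168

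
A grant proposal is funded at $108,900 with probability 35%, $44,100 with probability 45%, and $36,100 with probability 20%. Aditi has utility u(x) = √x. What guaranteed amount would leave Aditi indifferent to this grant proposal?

E[u] = 0.35·√108900 + 0.45·√44100 + 0.2·√36100 = 0.35·330 + 0.45·210 + 0.2·190 = 248
CE = (248)² = 61504

$61,504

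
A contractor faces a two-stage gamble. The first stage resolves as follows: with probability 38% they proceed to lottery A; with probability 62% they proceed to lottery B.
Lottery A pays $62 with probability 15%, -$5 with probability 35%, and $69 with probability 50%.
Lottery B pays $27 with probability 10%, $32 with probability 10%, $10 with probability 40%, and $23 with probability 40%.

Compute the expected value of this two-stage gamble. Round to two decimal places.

EV(A) = 0.15 × 62 + 0.35 × (-5) + 0.5 × 69 = 9.3 − 1.75 + 34.5 = 42.05
EV(B) = 0.1 × 27 + 0.1 × 32 + 0.4 × 10 + 0.4 × 23 = 2.7 + 3.2 + 4 + 9.2 = 19.1
Overall = 0.38 × 42.05 + 0.62 × 19.1 = 15.979 + 11.842 = 27.821

$27.82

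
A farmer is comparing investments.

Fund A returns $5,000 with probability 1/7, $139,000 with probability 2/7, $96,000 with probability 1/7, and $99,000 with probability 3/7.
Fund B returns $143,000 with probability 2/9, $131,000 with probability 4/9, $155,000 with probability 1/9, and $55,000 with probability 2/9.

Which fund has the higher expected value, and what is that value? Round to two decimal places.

Fund A = 1/7 × 5000 + 2/7 × 139000 + 1/7 × 96000 + 3/7 × 99000 = 714.2857 + 39714.2857 + 13714.2857 + 42428.5714 = 96571.4286
Fund B = 2/9 × 143000 + 4/9 × 131000 + 1/9 × 155000 + 2/9 × 55000 = 31777.7778 + 58222.2222 + 17222.2222 + 12222.2222 = 119444.4444

Fund B ($119,444.44)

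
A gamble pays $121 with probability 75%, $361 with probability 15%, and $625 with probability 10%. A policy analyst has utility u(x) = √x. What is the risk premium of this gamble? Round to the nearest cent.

E[u] = 0.75·√121 + 0.15·√361 + 0.1·√625 = 0.75·11 + 0.15·19 + 0.1·25 = 13.6
CE = (13.6)² = 184.96
Risk premium = EV − CE = 207.4 − 184.96 = 22.44

$22.44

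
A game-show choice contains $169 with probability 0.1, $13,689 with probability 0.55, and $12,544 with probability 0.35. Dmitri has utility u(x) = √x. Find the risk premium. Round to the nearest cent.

E[u] = 0.1·√169 + 0.55·√13689 + 0.35·√12544 = 0.1·13 + 0.55·117 + 0.35·112 = 104.85
CE = (104.85)² = 10993.5225
Risk premium = EV − CE = 11936.25 − 10993.5225 = 942.7275

$942.73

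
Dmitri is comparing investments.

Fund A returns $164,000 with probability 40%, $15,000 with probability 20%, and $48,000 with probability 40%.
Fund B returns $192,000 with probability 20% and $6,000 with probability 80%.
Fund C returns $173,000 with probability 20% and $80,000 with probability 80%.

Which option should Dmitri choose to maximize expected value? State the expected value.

Fund A = 0.4 × 164000 + 0.2 × 15000 + 0.4 × 48000 = 65600 + 3000 + 19200 = 87800
Fund B = 0.2 × 192000 + 0.8 × 6000 = 38400 + 4800 = 43200
Fund C = 0.2 × 173000 + 0.8 × 80000 = 34600 + 64000 = 98600

Fund C ($98,600)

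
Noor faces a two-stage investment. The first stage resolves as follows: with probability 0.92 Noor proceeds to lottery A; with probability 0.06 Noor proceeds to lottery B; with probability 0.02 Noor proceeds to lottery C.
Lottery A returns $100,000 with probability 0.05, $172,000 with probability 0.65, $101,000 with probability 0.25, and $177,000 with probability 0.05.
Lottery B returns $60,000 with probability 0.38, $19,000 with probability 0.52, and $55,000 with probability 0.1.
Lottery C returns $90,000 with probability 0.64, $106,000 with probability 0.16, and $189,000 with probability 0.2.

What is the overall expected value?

EV(A) = 0.05 × 100000 + 0.65 × 172000 + 0.25 × 101000 + 0.05 × 177000 = 5000 + 111800 + 25250 + 8850 = 150900
EV(B) = 0.38 × 60000 + 0.52 × 19000 + 0.1 × 55000 = 22800 + 9880 + 5500 = 38180
EV(C) = 0.64 × 90000 + 0.16 × 106000 + 0.2 × 189000 = 57600 + 16960 + 37800 = 112360
Overall = 0.92 × 150900 + 0.06 × 38180 + 0.02 × 112360 = 138828 + 2290.8 + 2247.2 = 143366

$143,366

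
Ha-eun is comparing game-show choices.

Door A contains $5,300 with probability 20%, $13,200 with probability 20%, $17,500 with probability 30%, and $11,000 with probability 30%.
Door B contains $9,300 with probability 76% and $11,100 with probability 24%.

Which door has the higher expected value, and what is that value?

Door A = 0.2 × 5300 + 0.2 × 13200 + 0.3 × 17500 + 0.3 × 11000 = 1060 + 2640 + 5250 + 3300 = 12250
Door B = 0.76 × 9300 + 0.24 × 11100 = 7068 + 2664 = 9732

Door A ($12,250)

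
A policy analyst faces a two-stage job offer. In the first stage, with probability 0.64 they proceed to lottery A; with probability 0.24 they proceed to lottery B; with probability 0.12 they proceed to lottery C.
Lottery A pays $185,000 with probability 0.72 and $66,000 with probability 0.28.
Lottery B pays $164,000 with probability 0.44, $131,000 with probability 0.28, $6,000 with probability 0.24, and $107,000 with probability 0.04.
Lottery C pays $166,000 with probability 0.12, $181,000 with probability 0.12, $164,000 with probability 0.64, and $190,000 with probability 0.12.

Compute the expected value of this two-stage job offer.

$144,897.60

EV(A) = 0.72 × 185000 + 0.28 × 66000 = 133200 + 18480 = 151680
EV(B) = 0.44 × 164000 + 0.28 × 131000 + 0.24 × 6000 + 0.04 × 107000 = 72160 + 36680 + 1440 + 4280 = 114560
EV(C) = 0.12 × 166000 + 0.12 × 181000 + 0.64 × 164000 + 0.12 × 190000 = 19920 + 21720 + 104960 + 22800 = 169400
Overall = 0.64 × 151680 + 0.24 × 114560 + 0.12 × 169400 = 97075.2 + 27494.4 + 20328 = 144897.6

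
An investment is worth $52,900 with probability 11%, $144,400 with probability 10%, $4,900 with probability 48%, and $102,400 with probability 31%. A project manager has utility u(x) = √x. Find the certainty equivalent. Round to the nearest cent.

$38,455.21

E[u] = 0.11·√52900 + 0.1·√144400 + 0.48·√4900 + 0.31·√102400 = 0.11·230 + 0.1·380 + 0.48·70 + 0.31·320 = 196.1
CE = (196.1)² = 38455.21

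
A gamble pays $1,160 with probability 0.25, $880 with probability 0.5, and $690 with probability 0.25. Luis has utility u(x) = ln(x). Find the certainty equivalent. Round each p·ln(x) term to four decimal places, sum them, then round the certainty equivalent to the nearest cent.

$887.31

E[u] = 0.25·ln(1160) + 0.5·ln(880) + 0.25·ln(690) = 1.7640 + 3.3900 + 1.6342 = 6.7882
CE = e^6.7882 ≈ 887.31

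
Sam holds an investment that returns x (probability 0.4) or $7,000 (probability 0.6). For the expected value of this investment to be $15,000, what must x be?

x = $27,000

0.4·x + 0.6·7000 = 15000
0.4·x = 15000 − 4200 = 10800
x = 10800 / 0.4 = 27000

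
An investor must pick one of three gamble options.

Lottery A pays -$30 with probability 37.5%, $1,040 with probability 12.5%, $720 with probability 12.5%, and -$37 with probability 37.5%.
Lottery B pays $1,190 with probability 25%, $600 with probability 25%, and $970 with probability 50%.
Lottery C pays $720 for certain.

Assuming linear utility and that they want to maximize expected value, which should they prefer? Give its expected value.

Lottery A = 0.375 × (-30) + 0.125 × 1040 + 0.125 × 720 + 0.375 × (-37) = -11.25 + 130 + 90 − 13.875 = 194.875
Lottery B = 0.25 × 1190 + 0.25 × 600 + 0.5 × 970 = 297.5 + 150 + 485 = 932.5
Lottery C: 720 (certain)

Lottery B ($932.50)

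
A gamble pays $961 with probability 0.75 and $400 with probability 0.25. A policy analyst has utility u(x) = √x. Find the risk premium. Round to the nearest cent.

$22.69

E[u] = 0.75·√961 + 0.25·√400 = 0.75·31 + 0.25·20 = 28.25
CE = (28.25)² = 798.0625
Risk premium = EV − CE = 820.75 − 798.0625 = 22.6875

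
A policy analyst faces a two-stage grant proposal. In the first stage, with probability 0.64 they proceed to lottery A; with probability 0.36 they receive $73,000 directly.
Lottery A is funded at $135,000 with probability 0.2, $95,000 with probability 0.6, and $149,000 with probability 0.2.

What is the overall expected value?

$99,112

EV(A) = 0.2 × 135000 + 0.6 × 95000 + 0.2 × 149000 = 27000 + 57000 + 29800 = 113800
Branch B: 73000 (certain)
Overall = 0.64 × 113800 + 0.36 × 73000 = 72832 + 26280 = 99112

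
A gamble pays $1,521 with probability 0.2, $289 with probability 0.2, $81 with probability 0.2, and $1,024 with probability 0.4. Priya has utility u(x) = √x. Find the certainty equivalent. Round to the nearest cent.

E[u] = 0.2·√1521 + 0.2·√289 + 0.2·√81 + 0.4·√1024 = 0.2·39 + 0.2·17 + 0.2·9 + 0.4·32 = 25.8
CE = (25.8)² = 665.64

$665.64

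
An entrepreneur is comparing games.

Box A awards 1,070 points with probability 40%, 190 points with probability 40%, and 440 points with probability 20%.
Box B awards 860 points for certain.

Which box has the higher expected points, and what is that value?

Box B (860 points)

Box A = 0.4 × 1070 + 0.4 × 190 + 0.2 × 440 = 428 + 76 + 88 = 592
Box B: 860 (certain)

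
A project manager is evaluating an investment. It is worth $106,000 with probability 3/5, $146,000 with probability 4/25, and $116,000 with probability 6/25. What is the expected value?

EV = 3/5 × 106000 + 4/25 × 146000 + 6/25 × 116000 = 63600 + 23360 + 27840 = 114800

$114,800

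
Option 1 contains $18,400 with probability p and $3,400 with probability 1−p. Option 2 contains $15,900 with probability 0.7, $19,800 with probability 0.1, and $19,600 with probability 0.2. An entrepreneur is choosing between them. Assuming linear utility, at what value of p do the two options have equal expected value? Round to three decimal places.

p = 0.909

EV(Option 2) = 0.7 × 15900 + 0.1 × 19800 + 0.2 × 19600 = 11130 + 1980 + 3920 = 17030
p·18400 + (1−p)·3400 = 17030
15000p + 3400 = 17030
p = (17030 − 3400) / 15000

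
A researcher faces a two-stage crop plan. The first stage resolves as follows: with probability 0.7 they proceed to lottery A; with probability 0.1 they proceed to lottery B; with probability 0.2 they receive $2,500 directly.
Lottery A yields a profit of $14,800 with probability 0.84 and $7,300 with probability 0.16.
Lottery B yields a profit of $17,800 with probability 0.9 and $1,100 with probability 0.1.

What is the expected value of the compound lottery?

$11,633

EV(A) = 0.84 × 14800 + 0.16 × 7300 = 12432 + 1168 = 13600
EV(B) = 0.9 × 17800 + 0.1 × 1100 = 16020 + 110 = 16130
Branch C: 2500 (certain)
Overall = 0.7 × 13600 + 0.1 × 16130 + 0.2 × 2500 = 9520 + 1613 + 500 = 11633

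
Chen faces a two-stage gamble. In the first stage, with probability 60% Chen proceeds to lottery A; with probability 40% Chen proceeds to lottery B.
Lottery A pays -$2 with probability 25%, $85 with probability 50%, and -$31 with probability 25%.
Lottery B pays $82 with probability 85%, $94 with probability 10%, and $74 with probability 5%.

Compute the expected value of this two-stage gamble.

$53.67

EV(A) = 0.25 × (-2) + 0.5 × 85 + 0.25 × (-31) = -0.5 + 42.5 − 7.75 = 34.25
EV(B) = 0.85 × 82 + 0.1 × 94 + 0.05 × 74 = 69.7 + 9.4 + 3.7 = 82.8
Overall = 0.6 × 34.25 + 0.4 × 82.8 = 20.55 + 33.12 = 53.67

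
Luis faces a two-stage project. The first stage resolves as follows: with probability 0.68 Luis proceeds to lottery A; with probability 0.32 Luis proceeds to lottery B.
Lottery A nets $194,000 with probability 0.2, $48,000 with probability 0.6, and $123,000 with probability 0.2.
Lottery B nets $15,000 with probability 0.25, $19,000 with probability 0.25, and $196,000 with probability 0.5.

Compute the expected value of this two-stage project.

EV(A) = 0.2 × 194000 + 0.6 × 48000 + 0.2 × 123000 = 38800 + 28800 + 24600 = 92200
EV(B) = 0.25 × 15000 + 0.25 × 19000 + 0.5 × 196000 = 3750 + 4750 + 98000 = 106500
Overall = 0.68 × 92200 + 0.32 × 106500 = 62696 + 34080 = 96776

$96,776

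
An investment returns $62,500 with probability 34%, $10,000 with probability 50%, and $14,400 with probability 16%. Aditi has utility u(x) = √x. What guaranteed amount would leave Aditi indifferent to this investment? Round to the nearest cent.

$23,777.64

E[u] = 0.34·√62500 + 0.5·√10000 + 0.16·√14400 = 0.34·250 + 0.5·100 + 0.16·120 = 154.2
CE = (154.2)² = 23777.64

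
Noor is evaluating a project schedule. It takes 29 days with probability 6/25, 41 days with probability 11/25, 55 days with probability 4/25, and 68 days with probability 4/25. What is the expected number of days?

EV = 6/25 × 29 + 11/25 × 41 + 4/25 × 55 + 4/25 × 68 = 6.96 + 18.04 + 8.8 + 10.88 = 44.68

44.68 days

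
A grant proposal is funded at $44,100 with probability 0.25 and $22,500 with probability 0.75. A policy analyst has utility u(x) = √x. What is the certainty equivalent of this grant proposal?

E[u] = 0.25·√44100 + 0.75·√22500 = 0.25·210 + 0.75·150 = 165
CE = (165)² = 27225

$27,225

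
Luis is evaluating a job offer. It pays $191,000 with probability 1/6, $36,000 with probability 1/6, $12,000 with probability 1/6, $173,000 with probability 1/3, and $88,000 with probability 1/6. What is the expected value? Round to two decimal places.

EV = 1/6 × 191000 + 1/6 × 36000 + 1/6 × 12000 + 1/3 × 173000 + 1/6 × 88000 = 31833.3333 + 6000 + 2000 + 57666.6667 + 14666.6667 = 112166.6667

$112,166.67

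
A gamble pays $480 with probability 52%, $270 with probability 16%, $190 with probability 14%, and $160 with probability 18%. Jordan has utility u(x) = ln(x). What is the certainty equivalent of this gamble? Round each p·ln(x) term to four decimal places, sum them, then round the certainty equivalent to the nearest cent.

$315.51

E[u] = 0.52·ln(480) + 0.16·ln(270) + 0.14·ln(190) + 0.18·ln(160) = 3.2104 + 0.8957 + 0.7346 + 0.9135 = 5.7542
CE = e^5.7542 ≈ 315.51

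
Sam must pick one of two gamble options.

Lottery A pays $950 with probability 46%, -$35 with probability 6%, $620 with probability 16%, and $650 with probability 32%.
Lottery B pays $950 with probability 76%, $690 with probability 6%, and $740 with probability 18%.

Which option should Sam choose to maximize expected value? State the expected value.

Lottery A = 0.46 × 950 + 0.06 × (-35) + 0.16 × 620 + 0.32 × 650 = 437 − 2.1 + 99.2 + 208 = 742.1
Lottery B = 0.76 × 950 + 0.06 × 690 + 0.18 × 740 = 722 + 41.4 + 133.2 = 896.6

Lottery B ($896.60)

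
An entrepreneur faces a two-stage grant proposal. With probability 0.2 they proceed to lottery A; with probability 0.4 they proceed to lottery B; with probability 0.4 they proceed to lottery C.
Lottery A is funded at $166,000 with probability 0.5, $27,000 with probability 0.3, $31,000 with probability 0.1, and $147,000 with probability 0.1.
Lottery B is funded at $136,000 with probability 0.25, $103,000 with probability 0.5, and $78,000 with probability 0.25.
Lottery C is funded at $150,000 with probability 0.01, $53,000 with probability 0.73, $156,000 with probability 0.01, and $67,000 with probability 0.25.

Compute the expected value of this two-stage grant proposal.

EV(A) = 0.5 × 166000 + 0.3 × 27000 + 0.1 × 31000 + 0.1 × 147000 = 83000 + 8100 + 3100 + 14700 = 108900
EV(B) = 0.25 × 136000 + 0.5 × 103000 + 0.25 × 78000 = 34000 + 51500 + 19500 = 105000
EV(C) = 0.01 × 150000 + 0.73 × 53000 + 0.01 × 156000 + 0.25 × 67000 = 1500 + 38690 + 1560 + 16750 = 58500
Overall = 0.2 × 108900 + 0.4 × 105000 + 0.4 × 58500 = 21780 + 42000 + 23400 = 87180

$87,180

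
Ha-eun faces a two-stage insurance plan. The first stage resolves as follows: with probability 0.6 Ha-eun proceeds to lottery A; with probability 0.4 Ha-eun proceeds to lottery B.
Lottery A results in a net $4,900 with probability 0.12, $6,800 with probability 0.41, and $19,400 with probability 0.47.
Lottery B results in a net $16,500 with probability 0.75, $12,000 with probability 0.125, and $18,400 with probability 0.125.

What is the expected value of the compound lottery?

EV(A) = 0.12 × 4900 + 0.41 × 6800 + 0.47 × 19400 = 588 + 2788 + 9118 = 12494
EV(B) = 0.75 × 16500 + 0.125 × 12000 + 0.125 × 18400 = 12375 + 1500 + 2300 = 16175
Overall = 0.6 × 12494 + 0.4 × 16175 = 7496.4 + 6470 = 13966.4

$13,966.40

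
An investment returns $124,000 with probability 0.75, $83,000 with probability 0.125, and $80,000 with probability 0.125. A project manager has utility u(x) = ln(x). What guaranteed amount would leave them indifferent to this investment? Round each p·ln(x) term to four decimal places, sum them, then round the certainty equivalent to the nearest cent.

E[u] = 0.75·ln(124000) + 0.125·ln(83000) + 0.125·ln(80000) = 8.7960 + 1.4158 + 1.4112 = 11.6230
CE = e^11.6230 ≈ 111636.13

$111,636.13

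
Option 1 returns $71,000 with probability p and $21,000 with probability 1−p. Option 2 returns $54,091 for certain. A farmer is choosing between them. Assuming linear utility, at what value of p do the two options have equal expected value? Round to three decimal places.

p·71000 + (1−p)·21000 = 54091
50000p + 21000 = 54091
p = (54091 − 21000) / 50000

p = 0.662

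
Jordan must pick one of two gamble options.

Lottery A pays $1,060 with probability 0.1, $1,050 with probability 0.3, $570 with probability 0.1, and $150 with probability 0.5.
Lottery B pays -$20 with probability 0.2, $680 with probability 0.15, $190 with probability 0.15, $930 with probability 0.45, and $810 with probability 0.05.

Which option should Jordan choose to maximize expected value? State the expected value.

Lottery B ($585.50)

Lottery A = 0.1 × 1060 + 0.3 × 1050 + 0.1 × 570 + 0.5 × 150 = 106 + 315 + 57 + 75 = 553
Lottery B = 0.2 × (-20) + 0.15 × 680 + 0.15 × 190 + 0.45 × 930 + 0.05 × 810 = -4 + 102 + 28.5 + 418.5 + 40.5 = 585.5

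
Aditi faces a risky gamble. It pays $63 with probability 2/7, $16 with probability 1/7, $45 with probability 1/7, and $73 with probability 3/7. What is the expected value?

EV = 2/7 × 63 + 1/7 × 16 + 1/7 × 45 + 3/7 × 73 = 18 + 2.2857 + 6.4286 + 31.2857 = 58

$58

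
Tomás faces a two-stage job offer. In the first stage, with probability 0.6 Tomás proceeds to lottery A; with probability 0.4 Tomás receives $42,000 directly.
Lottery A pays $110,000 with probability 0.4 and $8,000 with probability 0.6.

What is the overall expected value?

$46,080

EV(A) = 0.4 × 110000 + 0.6 × 8000 = 44000 + 4800 = 48800
Branch B: 42000 (certain)
Overall = 0.6 × 48800 + 0.4 × 42000 = 29280 + 16800 = 46080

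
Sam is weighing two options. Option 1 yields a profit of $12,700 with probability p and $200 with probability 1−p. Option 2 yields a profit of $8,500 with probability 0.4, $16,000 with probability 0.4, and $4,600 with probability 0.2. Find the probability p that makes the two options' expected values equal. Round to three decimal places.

p = 0.842

EV(Option 2) = 0.4 × 8500 + 0.4 × 16000 + 0.2 × 4600 = 3400 + 6400 + 920 = 10720
p·12700 + (1−p)·200 = 10720
12500p + 200 = 10720
p = (10720 − 200) / 12500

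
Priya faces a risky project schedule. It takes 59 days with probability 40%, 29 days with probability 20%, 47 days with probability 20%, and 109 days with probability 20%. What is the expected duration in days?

60.6 days

EV = 0.4 × 59 + 0.2 × 29 + 0.2 × 47 + 0.2 × 109 = 23.6 + 5.8 + 9.4 + 21.8 = 60.6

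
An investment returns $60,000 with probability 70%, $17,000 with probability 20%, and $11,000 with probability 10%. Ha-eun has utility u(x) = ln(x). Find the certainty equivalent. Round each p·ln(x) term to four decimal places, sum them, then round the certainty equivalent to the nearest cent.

$39,351.92

E[u] = 0.7·ln(60000) + 0.2·ln(17000) + 0.1·ln(11000) = 7.7015 + 1.9482 + 0.9306 = 10.5803
CE = e^10.5803 ≈ 39351.92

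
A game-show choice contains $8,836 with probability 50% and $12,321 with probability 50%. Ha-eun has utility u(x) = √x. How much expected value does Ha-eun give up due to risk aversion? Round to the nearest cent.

E[u] = 0.5·√8836 + 0.5·√12321 = 0.5·94 + 0.5·111 = 102.5
CE = (102.5)² = 10506.25
Risk premium = EV − CE = 10578.5 − 10506.25 = 72.25

$72.25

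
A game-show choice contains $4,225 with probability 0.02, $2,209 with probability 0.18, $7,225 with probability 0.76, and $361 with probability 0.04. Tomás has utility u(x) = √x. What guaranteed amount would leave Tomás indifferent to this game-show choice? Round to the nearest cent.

E[u] = 0.02·√4225 + 0.18·√2209 + 0.76·√7225 + 0.04·√361 = 0.02·65 + 0.18·47 + 0.76·85 + 0.04·19 = 75.12
CE = (75.12)² = 5643.0144

$5,643.01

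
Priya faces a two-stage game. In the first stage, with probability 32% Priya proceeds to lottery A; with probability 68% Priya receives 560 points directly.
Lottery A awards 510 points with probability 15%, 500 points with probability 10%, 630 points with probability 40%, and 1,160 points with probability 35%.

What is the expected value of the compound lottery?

631.84 points

EV(A) = 0.15 × 510 + 0.1 × 500 + 0.4 × 630 + 0.35 × 1160 = 76.5 + 50 + 252 + 406 = 784.5
Branch B: 560 (certain)
Overall = 0.32 × 784.5 + 0.68 × 560 = 251.04 + 380.8 = 631.84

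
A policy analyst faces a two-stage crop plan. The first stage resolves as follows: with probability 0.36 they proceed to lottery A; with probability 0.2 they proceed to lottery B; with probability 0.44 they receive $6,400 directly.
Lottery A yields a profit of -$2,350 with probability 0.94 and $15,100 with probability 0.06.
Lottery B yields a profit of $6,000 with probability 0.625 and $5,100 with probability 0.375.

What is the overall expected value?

$3,479.42

EV(A) = 0.94 × (-2350) + 0.06 × 15100 = -2209 + 906 = -1303
EV(B) = 0.625 × 6000 + 0.375 × 5100 = 3750 + 1912.5 = 5662.5
Branch C: 6400 (certain)
Overall = 0.36 × (-1303) + 0.2 × 5662.5 + 0.44 × 6400 = -469.08 + 1132.5 + 2816 = 3479.42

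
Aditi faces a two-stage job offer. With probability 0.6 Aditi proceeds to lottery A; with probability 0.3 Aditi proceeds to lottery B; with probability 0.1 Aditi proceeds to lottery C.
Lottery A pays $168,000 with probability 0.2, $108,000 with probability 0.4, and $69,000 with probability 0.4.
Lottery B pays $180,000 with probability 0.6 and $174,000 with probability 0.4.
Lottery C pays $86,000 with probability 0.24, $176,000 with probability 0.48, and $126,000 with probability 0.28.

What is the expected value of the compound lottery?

EV(A) = 0.2 × 168000 + 0.4 × 108000 + 0.4 × 69000 = 33600 + 43200 + 27600 = 104400
EV(B) = 0.6 × 180000 + 0.4 × 174000 = 108000 + 69600 = 177600
EV(C) = 0.24 × 86000 + 0.48 × 176000 + 0.28 × 126000 = 20640 + 84480 + 35280 = 140400
Overall = 0.6 × 104400 + 0.3 × 177600 + 0.1 × 140400 = 62640 + 53280 + 14040 = 129960

$129,960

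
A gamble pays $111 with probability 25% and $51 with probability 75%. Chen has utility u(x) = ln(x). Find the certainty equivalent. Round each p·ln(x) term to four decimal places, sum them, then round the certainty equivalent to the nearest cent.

E[u] = 0.25·ln(111) + 0.75·ln(51) = 1.1774 + 2.9489 = 4.1263
CE = e^4.1263 ≈ 61.95

$61.95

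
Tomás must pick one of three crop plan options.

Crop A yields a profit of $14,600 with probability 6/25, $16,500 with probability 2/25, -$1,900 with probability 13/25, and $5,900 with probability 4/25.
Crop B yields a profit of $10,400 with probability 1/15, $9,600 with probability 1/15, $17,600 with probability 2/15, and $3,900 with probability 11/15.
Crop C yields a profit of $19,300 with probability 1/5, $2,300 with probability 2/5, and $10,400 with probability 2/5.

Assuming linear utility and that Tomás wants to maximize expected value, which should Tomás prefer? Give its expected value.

Crop A = 6/25 × 14600 + 2/25 × 16500 + 13/25 × (-1900) + 4/25 × 5900 = 3504 + 1320 − 988 + 944 = 4780
Crop B = 1/15 × 10400 + 1/15 × 9600 + 2/15 × 17600 + 11/15 × 3900 = 693.3333 + 640 + 2346.6667 + 2860 = 6540
Crop C = 1/5 × 19300 + 2/5 × 2300 + 2/5 × 10400 = 3860 + 920 + 4160 = 8940

Crop C ($8,940)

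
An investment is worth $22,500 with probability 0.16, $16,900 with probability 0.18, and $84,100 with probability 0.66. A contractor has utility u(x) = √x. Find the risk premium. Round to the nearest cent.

E[u] = 0.16·√22500 + 0.18·√16900 + 0.66·√84100 = 0.16·150 + 0.18·130 + 0.66·290 = 238.8
CE = (238.8)² = 57025.44
Risk premium = EV − CE = 62148 − 57025.44 = 5122.56

$5,122.56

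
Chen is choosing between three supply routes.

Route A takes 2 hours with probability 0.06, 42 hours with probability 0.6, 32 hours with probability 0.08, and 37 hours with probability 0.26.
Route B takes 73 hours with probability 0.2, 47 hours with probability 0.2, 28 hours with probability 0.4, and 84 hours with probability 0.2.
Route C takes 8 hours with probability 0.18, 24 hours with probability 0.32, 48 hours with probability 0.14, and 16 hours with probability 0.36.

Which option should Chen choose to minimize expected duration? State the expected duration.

Route C (21.6 hours)

Route A = 0.06 × 2 + 0.6 × 42 + 0.08 × 32 + 0.26 × 37 = 0.12 + 25.2 + 2.56 + 9.62 = 37.5
Route B = 0.2 × 73 + 0.2 × 47 + 0.4 × 28 + 0.2 × 84 = 14.6 + 9.4 + 11.2 + 16.8 = 52
Route C = 0.18 × 8 + 0.32 × 24 + 0.14 × 48 + 0.36 × 16 = 1.44 + 7.68 + 6.72 + 5.76 = 21.6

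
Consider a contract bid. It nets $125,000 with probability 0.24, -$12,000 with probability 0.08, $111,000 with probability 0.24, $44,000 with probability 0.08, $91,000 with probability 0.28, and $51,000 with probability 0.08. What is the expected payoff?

$88,760

EV = 0.24 × 125000 + 0.08 × (-12000) + 0.24 × 111000 + 0.08 × 44000 + 0.28 × 91000 + 0.08 × 51000 = 30000 − 960 + 26640 + 3520 + 25480 + 4080 = 88760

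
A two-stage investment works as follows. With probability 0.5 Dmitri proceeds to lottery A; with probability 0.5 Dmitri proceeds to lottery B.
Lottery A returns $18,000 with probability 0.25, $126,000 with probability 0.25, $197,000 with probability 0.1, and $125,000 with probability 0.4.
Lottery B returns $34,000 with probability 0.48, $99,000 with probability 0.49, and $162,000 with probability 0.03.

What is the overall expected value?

$87,695

EV(A) = 0.25 × 18000 + 0.25 × 126000 + 0.1 × 197000 + 0.4 × 125000 = 4500 + 31500 + 19700 + 50000 = 105700
EV(B) = 0.48 × 34000 + 0.49 × 99000 + 0.03 × 162000 = 16320 + 48510 + 4860 = 69690
Overall = 0.5 × 105700 + 0.5 × 69690 = 52850 + 34845 = 87695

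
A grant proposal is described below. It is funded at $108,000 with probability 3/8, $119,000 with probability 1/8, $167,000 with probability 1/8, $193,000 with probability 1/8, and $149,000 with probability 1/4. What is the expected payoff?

EV = 3/8 × 108000 + 1/8 × 119000 + 1/8 × 167000 + 1/8 × 193000 + 1/4 × 149000 = 40500 + 14875 + 20875 + 24125 + 37250 = 137625

$137,625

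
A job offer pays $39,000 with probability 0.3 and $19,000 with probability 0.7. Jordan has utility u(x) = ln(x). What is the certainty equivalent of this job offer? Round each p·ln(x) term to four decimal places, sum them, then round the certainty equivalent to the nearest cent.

$23,574.01

E[u] = 0.3·ln(39000) + 0.7·ln(19000) = 3.1714 + 6.8965 = 10.0679
CE = e^10.0679 ≈ 23574.01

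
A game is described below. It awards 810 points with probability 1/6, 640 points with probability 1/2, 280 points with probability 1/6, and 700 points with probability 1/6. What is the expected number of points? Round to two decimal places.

EV = 1/6 × 810 + 1/2 × 640 + 1/6 × 280 + 1/6 × 700 = 135 + 320 + 46.6667 + 116.6667 = 618.3333

618.33 points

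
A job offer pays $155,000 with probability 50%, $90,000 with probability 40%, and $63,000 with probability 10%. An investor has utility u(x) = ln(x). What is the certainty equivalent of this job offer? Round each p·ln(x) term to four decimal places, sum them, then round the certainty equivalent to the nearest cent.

$113,971.08

E[u] = 0.5·ln(155000) + 0.4·ln(90000) + 0.1·ln(63000) = 5.9756 + 4.5630 + 1.1051 = 11.6437
CE = e^11.6437 ≈ 113971.08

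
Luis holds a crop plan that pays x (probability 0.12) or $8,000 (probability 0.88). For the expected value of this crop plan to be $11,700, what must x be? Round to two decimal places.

0.12·x + 0.88·8000 = 11700
0.12·x = 11700 − 7040 = 4660
x = 4660 / 0.12 = 38833.3333

x = $38,833.33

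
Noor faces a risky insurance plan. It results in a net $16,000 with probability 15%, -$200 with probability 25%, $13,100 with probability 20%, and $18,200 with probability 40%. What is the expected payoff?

EV = 0.15 × 16000 + 0.25 × (-200) + 0.2 × 13100 + 0.4 × 18200 = 2400 − 50 + 2620 + 7280 = 12250

$12,250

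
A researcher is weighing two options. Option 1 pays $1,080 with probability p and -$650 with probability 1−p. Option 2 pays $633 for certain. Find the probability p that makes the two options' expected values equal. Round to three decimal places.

p = 0.742

p·1080 + (1−p)·(-650) = 633
1730p − 650 = 633
p = (633 + 650) / 1730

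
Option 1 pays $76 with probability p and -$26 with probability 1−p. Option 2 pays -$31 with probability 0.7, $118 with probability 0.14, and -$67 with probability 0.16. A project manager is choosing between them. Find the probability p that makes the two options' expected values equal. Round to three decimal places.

EV(Option 2) = 0.7 × (-31) + 0.14 × 118 + 0.16 × (-67) = -21.7 + 16.52 − 10.72 = -15.9
p·76 + (1−p)·(-26) = -15.9
102p − 26 = -15.9
p = (-15.9 + 26) / 102

p = 0.099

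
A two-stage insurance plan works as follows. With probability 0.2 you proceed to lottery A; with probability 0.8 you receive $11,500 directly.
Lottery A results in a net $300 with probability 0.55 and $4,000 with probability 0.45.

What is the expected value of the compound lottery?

EV(A) = 0.55 × 300 + 0.45 × 4000 = 165 + 1800 = 1965
Branch B: 11500 (certain)
Overall = 0.2 × 1965 + 0.8 × 11500 = 393 + 9200 = 9593

$9,593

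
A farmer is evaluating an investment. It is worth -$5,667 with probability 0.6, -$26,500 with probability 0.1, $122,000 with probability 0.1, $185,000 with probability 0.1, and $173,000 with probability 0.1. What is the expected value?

$41,949.80

EV = 0.6 × (-5667) + 0.1 × (-26500) + 0.1 × 122000 + 0.1 × 185000 + 0.1 × 173000 = -3400.2 − 2650 + 12200 + 18500 + 17300 = 41949.8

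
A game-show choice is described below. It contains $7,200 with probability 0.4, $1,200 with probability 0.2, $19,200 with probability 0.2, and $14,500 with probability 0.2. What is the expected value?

$9,860

EV = 0.4 × 7200 + 0.2 × 1200 + 0.2 × 19200 + 0.2 × 14500 = 2880 + 240 + 3840 + 2900 = 9860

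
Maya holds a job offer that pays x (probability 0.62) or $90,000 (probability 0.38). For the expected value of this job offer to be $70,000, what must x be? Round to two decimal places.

x = $57,741.94

0.62·x + 0.38·90000 = 70000
0.62·x = 70000 − 34200 = 35800
x = 35800 / 0.62 = 57741.9355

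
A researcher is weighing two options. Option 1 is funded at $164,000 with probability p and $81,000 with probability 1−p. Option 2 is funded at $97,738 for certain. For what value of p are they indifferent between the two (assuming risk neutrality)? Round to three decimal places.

p·164000 + (1−p)·81000 = 97738
83000p + 81000 = 97738
p = (97738 − 81000) / 83000

p = 0.202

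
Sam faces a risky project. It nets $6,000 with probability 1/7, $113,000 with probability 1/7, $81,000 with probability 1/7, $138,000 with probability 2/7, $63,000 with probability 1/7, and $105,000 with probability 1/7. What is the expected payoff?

EV = 1/7 × 6000 + 1/7 × 113000 + 1/7 × 81000 + 2/7 × 138000 + 1/7 × 63000 + 1/7 × 105000 = 857.1429 + 16142.8571 + 11571.4286 + 39428.5714 + 9000 + 15000 = 92000

$92,000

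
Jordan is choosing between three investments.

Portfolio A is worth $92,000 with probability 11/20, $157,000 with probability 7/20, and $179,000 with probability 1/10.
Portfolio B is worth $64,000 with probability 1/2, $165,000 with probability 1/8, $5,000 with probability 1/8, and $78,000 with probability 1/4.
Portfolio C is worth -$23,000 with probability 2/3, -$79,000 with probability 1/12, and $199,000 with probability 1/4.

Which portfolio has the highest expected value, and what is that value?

Portfolio A ($123,450)

Portfolio A = 11/20 × 92000 + 7/20 × 157000 + 1/10 × 179000 = 50600 + 54950 + 17900 = 123450
Portfolio B = 1/2 × 64000 + 1/8 × 165000 + 1/8 × 5000 + 1/4 × 78000 = 32000 + 20625 + 625 + 19500 = 72750
Portfolio C = 2/3 × (-23000) + 1/12 × (-79000) + 1/4 × 199000 = -15333.3333 − 6583.3333 + 49750 = 27833.3333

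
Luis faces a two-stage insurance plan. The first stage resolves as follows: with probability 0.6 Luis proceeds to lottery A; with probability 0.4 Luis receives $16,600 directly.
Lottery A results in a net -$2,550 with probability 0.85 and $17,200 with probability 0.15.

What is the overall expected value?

EV(A) = 0.85 × (-2550) + 0.15 × 17200 = -2167.5 + 2580 = 412.5
Branch B: 16600 (certain)
Overall = 0.6 × 412.5 + 0.4 × 16600 = 247.5 + 6640 = 6887.5

$6,887.50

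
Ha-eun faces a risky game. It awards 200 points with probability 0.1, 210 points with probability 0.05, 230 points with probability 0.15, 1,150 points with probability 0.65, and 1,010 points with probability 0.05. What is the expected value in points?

863 points

EV = 0.1 × 200 + 0.05 × 210 + 0.15 × 230 + 0.65 × 1150 + 0.05 × 1010 = 20 + 10.5 + 34.5 + 747.5 + 50.5 = 863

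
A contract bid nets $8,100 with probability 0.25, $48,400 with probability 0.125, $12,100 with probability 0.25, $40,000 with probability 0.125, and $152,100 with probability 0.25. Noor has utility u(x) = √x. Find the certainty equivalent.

$40,000

E[u] = 0.25·√8100 + 0.125·√48400 + 0.25·√12100 + 0.125·√40000 + 0.25·√152100 = 0.25·90 + 0.125·220 + 0.25·110 + 0.125·200 + 0.25·390 = 200
CE = (200)² = 40000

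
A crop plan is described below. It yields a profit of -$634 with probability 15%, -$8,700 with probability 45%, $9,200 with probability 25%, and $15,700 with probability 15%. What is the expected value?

EV = 0.15 × (-634) + 0.45 × (-8700) + 0.25 × 9200 + 0.15 × 15700 = -95.1 − 3915 + 2300 + 2355 = 644.9

$644.90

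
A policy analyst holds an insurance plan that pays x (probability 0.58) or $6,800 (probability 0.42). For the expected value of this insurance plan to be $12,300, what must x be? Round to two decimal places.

x = $16,282.76

0.58·x + 0.42·6800 = 12300
0.58·x = 12300 − 2856 = 9444
x = 9444 / 0.58 = 16282.7586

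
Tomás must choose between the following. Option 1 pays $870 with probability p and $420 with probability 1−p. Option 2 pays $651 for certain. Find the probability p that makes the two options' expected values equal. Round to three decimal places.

p = 0.513

p·870 + (1−p)·420 = 651
450p + 420 = 651
p = (651 − 420) / 450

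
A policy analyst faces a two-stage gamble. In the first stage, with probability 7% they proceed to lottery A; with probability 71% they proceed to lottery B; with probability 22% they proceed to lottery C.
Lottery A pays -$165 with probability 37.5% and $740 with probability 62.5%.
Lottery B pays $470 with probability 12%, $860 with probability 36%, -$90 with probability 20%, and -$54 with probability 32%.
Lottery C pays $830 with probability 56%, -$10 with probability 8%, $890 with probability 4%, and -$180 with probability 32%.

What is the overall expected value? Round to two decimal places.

$360.09

EV(A) = 0.375 × (-165) + 0.625 × 740 = -61.875 + 462.5 = 400.625
EV(B) = 0.12 × 470 + 0.36 × 860 + 0.2 × (-90) + 0.32 × (-54) = 56.4 + 309.6 − 18 − 17.28 = 330.72
EV(C) = 0.56 × 830 + 0.08 × (-10) + 0.04 × 890 + 0.32 × (-180) = 464.8 − 0.8 + 35.6 − 57.6 = 442
Overall = 0.07 × 400.625 + 0.71 × 330.72 + 0.22 × 442 = 28.04375 + 234.8112 + 97.24 = 360.09495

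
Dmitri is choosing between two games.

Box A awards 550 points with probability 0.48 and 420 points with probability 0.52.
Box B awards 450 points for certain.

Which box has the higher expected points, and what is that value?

Box A = 0.48 × 550 + 0.52 × 420 = 264 + 218.4 = 482.4
Box B: 450 (certain)

Box A (482.4 points)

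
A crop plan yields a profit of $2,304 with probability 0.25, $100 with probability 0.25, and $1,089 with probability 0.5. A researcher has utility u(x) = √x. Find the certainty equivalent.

E[u] = 0.25·√2304 + 0.25·√100 + 0.5·√1089 = 0.25·48 + 0.25·10 + 0.5·33 = 31
CE = (31)² = 961

$961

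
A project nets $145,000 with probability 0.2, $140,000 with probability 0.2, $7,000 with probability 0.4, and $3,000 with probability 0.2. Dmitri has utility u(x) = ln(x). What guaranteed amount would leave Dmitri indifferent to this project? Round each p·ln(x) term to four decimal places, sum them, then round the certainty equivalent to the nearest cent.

$19,724.17

E[u] = 0.2·ln(145000) + 0.2·ln(140000) + 0.4·ln(7000) + 0.2·ln(3000) = 2.3769 + 2.3699 + 3.5415 + 1.6013 = 9.8896
CE = e^9.8896 ≈ 19724.17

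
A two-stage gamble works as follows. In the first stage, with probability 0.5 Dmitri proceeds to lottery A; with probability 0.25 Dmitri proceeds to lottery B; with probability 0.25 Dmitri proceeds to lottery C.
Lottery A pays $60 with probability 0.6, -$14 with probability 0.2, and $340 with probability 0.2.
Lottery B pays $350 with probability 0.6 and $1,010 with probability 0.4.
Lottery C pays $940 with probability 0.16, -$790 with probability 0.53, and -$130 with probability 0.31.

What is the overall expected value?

EV(A) = 0.6 × 60 + 0.2 × (-14) + 0.2 × 340 = 36 − 2.8 + 68 = 101.2
EV(B) = 0.6 × 350 + 0.4 × 1010 = 210 + 404 = 614
EV(C) = 0.16 × 940 + 0.53 × (-790) + 0.31 × (-130) = 150.4 − 418.7 − 40.3 = -308.6
Overall = 0.5 × 101.2 + 0.25 × 614 + 0.25 × (-308.6) = 50.6 + 153.5 − 77.15 = 126.95

$126.95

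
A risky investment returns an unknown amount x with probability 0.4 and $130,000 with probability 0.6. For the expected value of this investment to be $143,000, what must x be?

0.4·x + 0.6·130000 = 143000
0.4·x = 143000 − 78000 = 65000
x = 65000 / 0.4 = 162500

x = $162,500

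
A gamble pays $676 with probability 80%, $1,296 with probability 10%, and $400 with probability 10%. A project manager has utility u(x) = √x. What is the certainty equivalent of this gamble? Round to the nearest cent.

$696.96

E[u] = 0.8·√676 + 0.1·√1296 + 0.1·√400 = 0.8·26 + 0.1·36 + 0.1·20 = 26.4
CE = (26.4)² = 696.96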